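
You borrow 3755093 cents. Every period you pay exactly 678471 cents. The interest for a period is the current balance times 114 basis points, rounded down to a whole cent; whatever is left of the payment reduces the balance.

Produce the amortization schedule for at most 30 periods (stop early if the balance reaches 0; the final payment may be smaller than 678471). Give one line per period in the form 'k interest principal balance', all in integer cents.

1. interest=⌊3755093·114/10000⌋=42808; principal=678471-42808=635663; balance=3755093-635663=3119430
2. interest=⌊3119430·114/10000⌋=35561; principal=678471-35561=642910; balance=3119430-642910=2476520
3. interest=⌊2476520·114/10000⌋=28232; principal=678471-28232=650239; balance=2476520-650239=1826281
4. interest=⌊1826281·114/10000⌋=20819; principal=678471-20819=657652; balance=1826281-657652=1168629
5. interest=⌊1168629·114/10000⌋=13322; principal=678471-13322=665149; balance=1168629-665149=503480
6. interest=⌊503480·114/10000⌋=5739; principal=min(678471-5739,503480)=503480; balance=503480-503480=0

1 42808 635663 3119430
2 35561 642910 2476520
3 28232 650239 1826281
4 20819 657652 1168629
5 13322 665149 503480
6 5739 503480 0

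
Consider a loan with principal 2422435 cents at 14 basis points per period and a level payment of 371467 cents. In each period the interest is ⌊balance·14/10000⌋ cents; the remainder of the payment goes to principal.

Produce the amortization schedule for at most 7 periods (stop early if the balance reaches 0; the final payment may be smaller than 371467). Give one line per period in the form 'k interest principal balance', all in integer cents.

1 3391 368076 2054359
2 2876 368591 1685768
3 2360 369107 1316661
4 1843 369624 947037
5 1325 370142 576895
6 807 370660 206235
7 288 206235 0

1. interest=⌊2422435·14/10000⌋=3391; principal=371467-3391=368076; balance=2422435-368076=2054359
2. interest=⌊2054359·14/10000⌋=2876; principal=371467-2876=368591; balance=2054359-368591=1685768
3. interest=⌊1685768·14/10000⌋=2360; principal=371467-2360=369107; balance=1685768-369107=1316661
4. interest=⌊1316661·14/10000⌋=1843; principal=371467-1843=369624; balance=1316661-369624=947037
5. interest=⌊947037·14/10000⌋=1325; principal=371467-1325=370142; balance=947037-370142=576895
6. interest=⌊576895·14/10000⌋=807; principal=371467-807=370660; balance=576895-370660=206235
7. interest=⌊206235·14/10000⌋=288; principal=min(371467-288,206235)=206235; balance=206235-206235=0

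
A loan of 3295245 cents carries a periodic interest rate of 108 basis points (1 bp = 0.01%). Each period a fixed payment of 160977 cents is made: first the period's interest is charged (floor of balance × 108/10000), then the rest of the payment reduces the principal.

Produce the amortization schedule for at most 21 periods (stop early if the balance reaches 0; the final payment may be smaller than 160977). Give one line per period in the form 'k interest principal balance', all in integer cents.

1 35588 125389 3169856
2 34234 126743 3043113
3 32865 128112 2915001
4 31482 129495 2785506
5 30083 130894 2654612
6 28669 132308 2522304
7 27240 133737 2388567
8 25796 135181 2253386
9 24336 136641 2116745
10 22860 138117 1978628
11 21369 139608 1839020
12 19861 141116 1697904
13 18337 142640 1555264
14 16796 144181 1411083
15 15239 145738 1265345
16 13665 147312 1118033
17 12074 148903 969130
18 10466 150511 818619
19 8841 152136 666483
20 7198 153779 512704
21 5537 155440 357264

1. interest=⌊3295245·108/10000⌋=35588; principal=160977-35588=125389; balance=3295245-125389=3169856
2. interest=⌊3169856·108/10000⌋=34234; principal=160977-34234=126743; balance=3169856-126743=3043113
3. interest=⌊3043113·108/10000⌋=32865; principal=160977-32865=128112; balance=3043113-128112=2915001
4. interest=⌊2915001·108/10000⌋=31482; principal=160977-31482=129495; balance=2915001-129495=2785506
5. interest=⌊2785506·108/10000⌋=30083; principal=160977-30083=130894; balance=2785506-130894=2654612
6. interest=⌊2654612·108/10000⌋=28669; principal=160977-28669=132308; balance=2654612-132308=2522304
7. interest=⌊2522304·108/10000⌋=27240; principal=160977-27240=133737; balance=2522304-133737=2388567
8. interest=⌊2388567·108/10000⌋=25796; principal=160977-25796=135181; balance=2388567-135181=2253386
9. interest=⌊2253386·108/10000⌋=24336; principal=160977-24336=136641; balance=2253386-136641=2116745
10. interest=⌊2116745·108/10000⌋=22860; principal=160977-22860=138117; balance=2116745-138117=1978628
11. interest=⌊1978628·108/10000⌋=21369; principal=160977-21369=139608; balance=1978628-139608=1839020
12. interest=⌊1839020·108/10000⌋=19861; principal=160977-19861=141116; balance=1839020-141116=1697904
13. interest=⌊1697904·108/10000⌋=18337; principal=160977-18337=142640; balance=1697904-142640=1555264
14. interest=⌊1555264·108/10000⌋=16796; principal=160977-16796=144181; balance=1555264-144181=1411083
15. interest=⌊1411083·108/10000⌋=15239; principal=160977-15239=145738; balance=1411083-145738=1265345
16. interest=⌊1265345·108/10000⌋=13665; principal=160977-13665=147312; balance=1265345-147312=1118033
17. interest=⌊1118033·108/10000⌋=12074; principal=160977-12074=148903; balance=1118033-148903=969130
18. interest=⌊969130·108/10000⌋=10466; principal=160977-10466=150511; balance=969130-150511=818619
19. interest=⌊818619·108/10000⌋=8841; principal=160977-8841=152136; balance=818619-152136=666483
20. interest=⌊666483·108/10000⌋=7198; principal=160977-7198=153779; balance=666483-153779=512704
21. interest=⌊512704·108/10000⌋=5537; principal=160977-5537=155440; balance=512704-155440=357264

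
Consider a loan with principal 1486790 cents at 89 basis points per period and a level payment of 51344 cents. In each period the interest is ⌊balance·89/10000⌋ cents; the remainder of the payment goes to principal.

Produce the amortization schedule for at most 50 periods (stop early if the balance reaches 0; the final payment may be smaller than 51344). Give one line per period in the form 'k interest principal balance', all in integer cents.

1. interest=⌊1486790·89/10000⌋=13232; principal=51344-13232=38112; balance=1486790-38112=1448678
2. interest=⌊1448678·89/10000⌋=12893; principal=51344-12893=38451; balance=1448678-38451=1410227
3. interest=⌊1410227·89/10000⌋=12551; principal=51344-12551=38793; balance=1410227-38793=1371434
4. interest=⌊1371434·89/10000⌋=12205; principal=51344-12205=39139; balance=1371434-39139=1332295
5. interest=⌊1332295·89/10000⌋=11857; principal=51344-11857=39487; balance=1332295-39487=1292808
6. interest=⌊1292808·89/10000⌋=11505; principal=51344-11505=39839; balance=1292808-39839=1252969
7. interest=⌊1252969·89/10000⌋=11151; principal=51344-11151=40193; balance=1252969-40193=1212776
8. interest=⌊1212776·89/10000⌋=10793; principal=51344-10793=40551; balance=1212776-40551=1172225
9. interest=⌊1172225·89/10000⌋=10432; principal=51344-10432=40912; balance=1172225-40912=1131313
10. interest=⌊1131313·89/10000⌋=10068; principal=51344-10068=41276; balance=1131313-41276=1090037
11. interest=⌊1090037·89/10000⌋=9701; principal=51344-9701=41643; balance=1090037-41643=1048394
12. interest=⌊1048394·89/10000⌋=9330; principal=51344-9330=42014; balance=1048394-42014=1006380
13. interest=⌊1006380·89/10000⌋=8956; principal=51344-8956=42388; balance=1006380-42388=963992
14. interest=⌊963992·89/10000⌋=8579; principal=51344-8579=42765; balance=963992-42765=921227
15. interest=⌊921227·89/10000⌋=8198; principal=51344-8198=43146; balance=921227-43146=878081
16. interest=⌊878081·89/10000⌋=7814; principal=51344-7814=43530; balance=878081-43530=834551
17. interest=⌊834551·89/10000⌋=7427; principal=51344-7427=43917; balance=834551-43917=790634
18. interest=⌊790634·89/10000⌋=7036; principal=51344-7036=44308; balance=790634-44308=746326
19. interest=⌊746326·89/10000⌋=6642; principal=51344-6642=44702; balance=746326-44702=701624
20. interest=⌊701624·89/10000⌋=6244; principal=51344-6244=45100; balance=701624-45100=656524
21. interest=⌊656524·89/10000⌋=5843; principal=51344-5843=45501; balance=656524-45501=611023
22. interest=⌊611023·89/10000⌋=5438; principal=51344-5438=45906; balance=611023-45906=565117
23. interest=⌊565117·89/10000⌋=5029; principal=51344-5029=46315; balance=565117-46315=518802
24. interest=⌊518802·89/10000⌋=4617; principal=51344-4617=46727; balance=518802-46727=472075
25. interest=⌊472075·89/10000⌋=4201; principal=51344-4201=47143; balance=472075-47143=424932
26. interest=⌊424932·89/10000⌋=3781; principal=51344-3781=47563; balance=424932-47563=377369
27. interest=⌊377369·89/10000⌋=3358; principal=51344-3358=47986; balance=377369-47986=329383
28. interest=⌊329383·89/10000⌋=2931; principal=51344-2931=48413; balance=329383-48413=280970
29. interest=⌊280970·89/10000⌋=2500; principal=51344-2500=48844; balance=280970-48844=232126
30. interest=⌊232126·89/10000⌋=2065; principal=51344-2065=49279; balance=232126-49279=182847
31. interest=⌊182847·89/10000⌋=1627; principal=51344-1627=49717; balance=182847-49717=133130
32. interest=⌊133130·89/10000⌋=1184; principal=51344-1184=50160; balance=133130-50160=82970
33. interest=⌊82970·89/10000⌋=738; principal=51344-738=50606; balance=82970-50606=32364
34. interest=⌊32364·89/10000⌋=288; principal=min(51344-288,32364)=32364; balance=32364-32364=0

1 13232 38112 1448678
2 12893 38451 1410227
3 12551 38793 1371434
4 12205 39139 1332295
5 11857 39487 1292808
6 11505 39839 1252969
7 11151 40193 1212776
8 10793 40551 1172225
9 10432 40912 1131313
10 10068 41276 1090037
11 9701 41643 1048394
12 9330 42014 1006380
13 8956 42388 963992
14 8579 42765 921227
15 8198 43146 878081
16 7814 43530 834551
17 7427 43917 790634
18 7036 44308 746326
19 6642 44702 701624
20 6244 45100 656524
21 5843 45501 611023
22 5438 45906 565117
23 5029 46315 518802
24 4617 46727 472075
25 4201 47143 424932
26 3781 47563 377369
27 3358 47986 329383
28 2931 48413 280970
29 2500 48844 232126
30 2065 49279 182847
31 1627 49717 133130
32 1184 50160 82970
33 738 50606 32364
34 288 32364 0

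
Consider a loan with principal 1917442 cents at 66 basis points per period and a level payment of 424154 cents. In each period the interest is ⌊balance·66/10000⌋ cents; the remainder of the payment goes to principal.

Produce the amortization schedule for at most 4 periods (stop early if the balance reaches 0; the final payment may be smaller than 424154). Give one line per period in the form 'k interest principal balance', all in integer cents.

1 12655 411499 1505943
2 9939 414215 1091728
3 7205 416949 674779
4 4453 419701 255078

1. interest=⌊1917442·66/10000⌋=12655; principal=424154-12655=411499; balance=1917442-411499=1505943
2. interest=⌊1505943·66/10000⌋=9939; principal=424154-9939=414215; balance=1505943-414215=1091728
3. interest=⌊1091728·66/10000⌋=7205; principal=424154-7205=416949; balance=1091728-416949=674779
4. interest=⌊674779·66/10000⌋=4453; principal=424154-4453=419701; balance=674779-419701=255078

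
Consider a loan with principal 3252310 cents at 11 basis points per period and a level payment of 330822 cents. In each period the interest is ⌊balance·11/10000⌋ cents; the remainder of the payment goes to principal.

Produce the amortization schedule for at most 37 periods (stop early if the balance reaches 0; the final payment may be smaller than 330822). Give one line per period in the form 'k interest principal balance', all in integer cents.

1. interest=⌊3252310·11/10000⌋=3577; principal=330822-3577=327245; balance=3252310-327245=2925065
2. interest=⌊2925065·11/10000⌋=3217; principal=330822-3217=327605; balance=2925065-327605=2597460
3. interest=⌊2597460·11/10000⌋=2857; principal=330822-2857=327965; balance=2597460-327965=2269495
4. interest=⌊2269495·11/10000⌋=2496; principal=330822-2496=328326; balance=2269495-328326=1941169
5. interest=⌊1941169·11/10000⌋=2135; principal=330822-2135=328687; balance=1941169-328687=1612482
6. interest=⌊1612482·11/10000⌋=1773; principal=330822-1773=329049; balance=1612482-329049=1283433
7. interest=⌊1283433·11/10000⌋=1411; principal=330822-1411=329411; balance=1283433-329411=954022
8. interest=⌊954022·11/10000⌋=1049; principal=330822-1049=329773; balance=954022-329773=624249
9. interest=⌊624249·11/10000⌋=686; principal=330822-686=330136; balance=624249-330136=294113
10. interest=⌊294113·11/10000⌋=323; principal=min(330822-323,294113)=294113; balance=294113-294113=0

1 3577 327245 2925065
2 3217 327605 2597460
3 2857 327965 2269495
4 2496 328326 1941169
5 2135 328687 1612482
6 1773 329049 1283433
7 1411 329411 954022
8 1049 329773 624249
9 686 330136 294113
10 323 294113 0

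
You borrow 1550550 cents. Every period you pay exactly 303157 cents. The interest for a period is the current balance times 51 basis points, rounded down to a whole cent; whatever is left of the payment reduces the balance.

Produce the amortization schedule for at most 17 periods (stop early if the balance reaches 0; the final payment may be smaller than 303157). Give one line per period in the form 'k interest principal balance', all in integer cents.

1 7907 295250 1255300
2 6402 296755 958545
3 4888 298269 660276
4 3367 299790 360486
5 1838 301319 59167
6 301 59167 0

1. interest=⌊1550550·51/10000⌋=7907; principal=303157-7907=295250; balance=1550550-295250=1255300
2. interest=⌊1255300·51/10000⌋=6402; principal=303157-6402=296755; balance=1255300-296755=958545
3. interest=⌊958545·51/10000⌋=4888; principal=303157-4888=298269; balance=958545-298269=660276
4. interest=⌊660276·51/10000⌋=3367; principal=303157-3367=299790; balance=660276-299790=360486
5. interest=⌊360486·51/10000⌋=1838; principal=303157-1838=301319; balance=360486-301319=59167
6. interest=⌊59167·51/10000⌋=301; principal=min(303157-301,59167)=59167; balance=59167-59167=0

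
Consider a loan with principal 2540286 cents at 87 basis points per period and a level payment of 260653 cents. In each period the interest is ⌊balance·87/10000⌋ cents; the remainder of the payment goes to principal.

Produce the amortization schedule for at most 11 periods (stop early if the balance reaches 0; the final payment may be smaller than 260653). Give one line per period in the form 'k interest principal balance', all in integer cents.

1. interest=⌊2540286·87/10000⌋=22100; principal=260653-22100=238553; balance=2540286-238553=2301733
2. interest=⌊2301733·87/10000⌋=20025; principal=260653-20025=240628; balance=2301733-240628=2061105
3. interest=⌊2061105·87/10000⌋=17931; principal=260653-17931=242722; balance=2061105-242722=1818383
4. interest=⌊1818383·87/10000⌋=15819; principal=260653-15819=244834; balance=1818383-244834=1573549
5. interest=⌊1573549·87/10000⌋=13689; principal=260653-13689=246964; balance=1573549-246964=1326585
6. interest=⌊1326585·87/10000⌋=11541; principal=260653-11541=249112; balance=1326585-249112=1077473
7. interest=⌊1077473·87/10000⌋=9374; principal=260653-9374=251279; balance=1077473-251279=826194
8. interest=⌊826194·87/10000⌋=7187; principal=260653-7187=253466; balance=826194-253466=572728
9. interest=⌊572728·87/10000⌋=4982; principal=260653-4982=255671; balance=572728-255671=317057
10. interest=⌊317057·87/10000⌋=2758; principal=260653-2758=257895; balance=317057-257895=59162
11. interest=⌊59162·87/10000⌋=514; principal=min(260653-514,59162)=59162; balance=59162-59162=0

1 22100 238553 2301733
2 20025 240628 2061105
3 17931 242722 1818383
4 15819 244834 1573549
5 13689 246964 1326585
6 11541 249112 1077473
7 9374 251279 826194
8 7187 253466 572728
9 4982 255671 317057
10 2758 257895 59162
11 514 59162 0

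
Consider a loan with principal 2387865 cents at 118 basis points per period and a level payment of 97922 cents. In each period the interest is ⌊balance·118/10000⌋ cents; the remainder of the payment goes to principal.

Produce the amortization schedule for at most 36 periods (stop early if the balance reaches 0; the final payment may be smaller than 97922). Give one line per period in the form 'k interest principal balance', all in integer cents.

1 28176 69746 2318119
2 27353 70569 2247550
3 26521 71401 2176149
4 25678 72244 2103905
5 24826 73096 2030809
6 23963 73959 1956850
7 23090 74832 1882018
8 22207 75715 1806303
9 21314 76608 1729695
10 20410 77512 1652183
11 19495 78427 1573756
12 18570 79352 1494404
13 17633 80289 1414115
14 16686 81236 1332879
15 15727 82195 1250684
16 14758 83164 1167520
17 13776 84146 1083374
18 12783 85139 998235
19 11779 86143 912092
20 10762 87160 824932
21 9734 88188 736744
22 8693 89229 647515
23 7640 90282 557233
24 6575 91347 465886
25 5497 92425 373461
26 4406 93516 279945
27 3303 94619 185326
28 2186 95736 89590
29 1057 89590 0

1. interest=⌊2387865·118/10000⌋=28176; principal=97922-28176=69746; balance=2387865-69746=2318119
2. interest=⌊2318119·118/10000⌋=27353; principal=97922-27353=70569; balance=2318119-70569=2247550
3. interest=⌊2247550·118/10000⌋=26521; principal=97922-26521=71401; balance=2247550-71401=2176149
4. interest=⌊2176149·118/10000⌋=25678; principal=97922-25678=72244; balance=2176149-72244=2103905
5. interest=⌊2103905·118/10000⌋=24826; principal=97922-24826=73096; balance=2103905-73096=2030809
6. interest=⌊2030809·118/10000⌋=23963; principal=97922-23963=73959; balance=2030809-73959=1956850
7. interest=⌊1956850·118/10000⌋=23090; principal=97922-23090=74832; balance=1956850-74832=1882018
8. interest=⌊1882018·118/10000⌋=22207; principal=97922-22207=75715; balance=1882018-75715=1806303
9. interest=⌊1806303·118/10000⌋=21314; principal=97922-21314=76608; balance=1806303-76608=1729695
10. interest=⌊1729695·118/10000⌋=20410; principal=97922-20410=77512; balance=1729695-77512=1652183
11. interest=⌊1652183·118/10000⌋=19495; principal=97922-19495=78427; balance=1652183-78427=1573756
12. interest=⌊1573756·118/10000⌋=18570; principal=97922-18570=79352; balance=1573756-79352=1494404
13. interest=⌊1494404·118/10000⌋=17633; principal=97922-17633=80289; balance=1494404-80289=1414115
14. interest=⌊1414115·118/10000⌋=16686; principal=97922-16686=81236; balance=1414115-81236=1332879
15. interest=⌊1332879·118/10000⌋=15727; principal=97922-15727=82195; balance=1332879-82195=1250684
16. interest=⌊1250684·118/10000⌋=14758; principal=97922-14758=83164; balance=1250684-83164=1167520
17. interest=⌊1167520·118/10000⌋=13776; principal=97922-13776=84146; balance=1167520-84146=1083374
18. interest=⌊1083374·118/10000⌋=12783; principal=97922-12783=85139; balance=1083374-85139=998235
19. interest=⌊998235·118/10000⌋=11779; principal=97922-11779=86143; balance=998235-86143=912092
20. interest=⌊912092·118/10000⌋=10762; principal=97922-10762=87160; balance=912092-87160=824932
21. interest=⌊824932·118/10000⌋=9734; principal=97922-9734=88188; balance=824932-88188=736744
22. interest=⌊736744·118/10000⌋=8693; principal=97922-8693=89229; balance=736744-89229=647515
23. interest=⌊647515·118/10000⌋=7640; principal=97922-7640=90282; balance=647515-90282=557233
24. interest=⌊557233·118/10000⌋=6575; principal=97922-6575=91347; balance=557233-91347=465886
25. interest=⌊465886·118/10000⌋=5497; principal=97922-5497=92425; balance=465886-92425=373461
26. interest=⌊373461·118/10000⌋=4406; principal=97922-4406=93516; balance=373461-93516=279945
27. interest=⌊279945·118/10000⌋=3303; principal=97922-3303=94619; balance=279945-94619=185326
28. interest=⌊185326·118/10000⌋=2186; principal=97922-2186=95736; balance=185326-95736=89590
29. interest=⌊89590·118/10000⌋=1057; principal=min(97922-1057,89590)=89590; balance=89590-89590=0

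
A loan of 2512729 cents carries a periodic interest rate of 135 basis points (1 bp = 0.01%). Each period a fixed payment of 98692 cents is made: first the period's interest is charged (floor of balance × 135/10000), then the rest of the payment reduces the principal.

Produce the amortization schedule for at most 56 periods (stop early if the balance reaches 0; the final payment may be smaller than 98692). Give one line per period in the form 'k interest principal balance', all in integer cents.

1. interest=⌊2512729·135/10000⌋=33921; principal=98692-33921=64771; balance=2512729-64771=2447958
2. interest=⌊2447958·135/10000⌋=33047; principal=98692-33047=65645; balance=2447958-65645=2382313
3. interest=⌊2382313·135/10000⌋=32161; principal=98692-32161=66531; balance=2382313-66531=2315782
4. interest=⌊2315782·135/10000⌋=31263; principal=98692-31263=67429; balance=2315782-67429=2248353
5. interest=⌊2248353·135/10000⌋=30352; principal=98692-30352=68340; balance=2248353-68340=2180013
6. interest=⌊2180013·135/10000⌋=29430; principal=98692-29430=69262; balance=2180013-69262=2110751
7. interest=⌊2110751·135/10000⌋=28495; principal=98692-28495=70197; balance=2110751-70197=2040554
8. interest=⌊2040554·135/10000⌋=27547; principal=98692-27547=71145; balance=2040554-71145=1969409
9. interest=⌊1969409·135/10000⌋=26587; principal=98692-26587=72105; balance=1969409-72105=1897304
10. interest=⌊1897304·135/10000⌋=25613; principal=98692-25613=73079; balance=1897304-73079=1824225
11. interest=⌊1824225·135/10000⌋=24627; principal=98692-24627=74065; balance=1824225-74065=1750160
12. interest=⌊1750160·135/10000⌋=23627; principal=98692-23627=75065; balance=1750160-75065=1675095
13. interest=⌊1675095·135/10000⌋=22613; principal=98692-22613=76079; balance=1675095-76079=1599016
14. interest=⌊1599016·135/10000⌋=21586; principal=98692-21586=77106; balance=1599016-77106=1521910
15. interest=⌊1521910·135/10000⌋=20545; principal=98692-20545=78147; balance=1521910-78147=1443763
16. interest=⌊1443763·135/10000⌋=19490; principal=98692-19490=79202; balance=1443763-79202=1364561
17. interest=⌊1364561·135/10000⌋=18421; principal=98692-18421=80271; balance=1364561-80271=1284290
18. interest=⌊1284290·135/10000⌋=17337; principal=98692-17337=81355; balance=1284290-81355=1202935
19. interest=⌊1202935·135/10000⌋=16239; principal=98692-16239=82453; balance=1202935-82453=1120482
20. interest=⌊1120482·135/10000⌋=15126; principal=98692-15126=83566; balance=1120482-83566=1036916
21. interest=⌊1036916·135/10000⌋=13998; principal=98692-13998=84694; balance=1036916-84694=952222
22. interest=⌊952222·135/10000⌋=12854; principal=98692-12854=85838; balance=952222-85838=866384
23. interest=⌊866384·135/10000⌋=11696; principal=98692-11696=86996; balance=866384-86996=779388
24. interest=⌊779388·135/10000⌋=10521; principal=98692-10521=88171; balance=779388-88171=691217
25. interest=⌊691217·135/10000⌋=9331; principal=98692-9331=89361; balance=691217-89361=601856
26. interest=⌊601856·135/10000⌋=8125; principal=98692-8125=90567; balance=601856-90567=511289
27. interest=⌊511289·135/10000⌋=6902; principal=98692-6902=91790; balance=511289-91790=419499
28. interest=⌊419499·135/10000⌋=5663; principal=98692-5663=93029; balance=419499-93029=326470
29. interest=⌊326470·135/10000⌋=4407; principal=98692-4407=94285; balance=326470-94285=232185
30. interest=⌊232185·135/10000⌋=3134; principal=98692-3134=95558; balance=232185-95558=136627
31. interest=⌊136627·135/10000⌋=1844; principal=98692-1844=96848; balance=136627-96848=39779
32. interest=⌊39779·135/10000⌋=537; principal=min(98692-537,39779)=39779; balance=39779-39779=0

1 33921 64771 2447958
2 33047 65645 2382313
3 32161 66531 2315782
4 31263 67429 2248353
5 30352 68340 2180013
6 29430 69262 2110751
7 28495 70197 2040554
8 27547 71145 1969409
9 26587 72105 1897304
10 25613 73079 1824225
11 24627 74065 1750160
12 23627 75065 1675095
13 22613 76079 1599016
14 21586 77106 1521910
15 20545 78147 1443763
16 19490 79202 1364561
17 18421 80271 1284290
18 17337 81355 1202935
19 16239 82453 1120482
20 15126 83566 1036916
21 13998 84694 952222
22 12854 85838 866384
23 11696 86996 779388
24 10521 88171 691217
25 9331 89361 601856
26 8125 90567 511289
27 6902 91790 419499
28 5663 93029 326470
29 4407 94285 232185
30 3134 95558 136627
31 1844 96848 39779
32 537 39779 0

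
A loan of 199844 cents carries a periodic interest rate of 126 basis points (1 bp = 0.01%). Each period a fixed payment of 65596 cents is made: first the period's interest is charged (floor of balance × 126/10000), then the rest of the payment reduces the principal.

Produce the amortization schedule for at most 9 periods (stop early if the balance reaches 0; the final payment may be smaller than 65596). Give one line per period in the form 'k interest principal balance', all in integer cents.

1. interest=⌊199844·126/10000⌋=2518; principal=65596-2518=63078; balance=199844-63078=136766
2. interest=⌊136766·126/10000⌋=1723; principal=65596-1723=63873; balance=136766-63873=72893
3. interest=⌊72893·126/10000⌋=918; principal=65596-918=64678; balance=72893-64678=8215
4. interest=⌊8215·126/10000⌋=103; principal=min(65596-103,8215)=8215; balance=8215-8215=0

1 2518 63078 136766
2 1723 63873 72893
3 918 64678 8215
4 103 8215 0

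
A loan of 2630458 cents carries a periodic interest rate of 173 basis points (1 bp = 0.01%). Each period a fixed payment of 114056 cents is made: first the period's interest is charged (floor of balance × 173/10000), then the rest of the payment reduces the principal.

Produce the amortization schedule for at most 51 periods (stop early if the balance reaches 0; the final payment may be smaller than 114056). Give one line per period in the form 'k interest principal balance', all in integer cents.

1 45506 68550 2561908
2 44321 69735 2492173
3 43114 70942 2421231
4 41887 72169 2349062
5 40638 73418 2275644
6 39368 74688 2200956
7 38076 75980 2124976
8 36762 77294 2047682
9 35424 78632 1969050
10 34064 79992 1889058
11 32680 81376 1807682
12 31272 82784 1724898
13 29840 84216 1640682
14 28383 85673 1555009
15 26901 87155 1467854
16 25393 88663 1379191
17 23860 90196 1288995
18 22299 91757 1197238
19 20712 93344 1103894
20 19097 94959 1008935
21 17454 96602 912333
22 15783 98273 814060
23 14083 99973 714087
24 12353 101703 612384
25 10594 103462 508922
26 8804 105252 403670
27 6983 107073 296597
28 5131 108925 187672
29 3246 110810 76862
30 1329 76862 0

1. interest=⌊2630458·173/10000⌋=45506; principal=114056-45506=68550; balance=2630458-68550=2561908
2. interest=⌊2561908·173/10000⌋=44321; principal=114056-44321=69735; balance=2561908-69735=2492173
3. interest=⌊2492173·173/10000⌋=43114; principal=114056-43114=70942; balance=2492173-70942=2421231
4. interest=⌊2421231·173/10000⌋=41887; principal=114056-41887=72169; balance=2421231-72169=2349062
5. interest=⌊2349062·173/10000⌋=40638; principal=114056-40638=73418; balance=2349062-73418=2275644
6. interest=⌊2275644·173/10000⌋=39368; principal=114056-39368=74688; balance=2275644-74688=2200956
7. interest=⌊2200956·173/10000⌋=38076; principal=114056-38076=75980; balance=2200956-75980=2124976
8. interest=⌊2124976·173/10000⌋=36762; principal=114056-36762=77294; balance=2124976-77294=2047682
9. interest=⌊2047682·173/10000⌋=35424; principal=114056-35424=78632; balance=2047682-78632=1969050
10. interest=⌊1969050·173/10000⌋=34064; principal=114056-34064=79992; balance=1969050-79992=1889058
11. interest=⌊1889058·173/10000⌋=32680; principal=114056-32680=81376; balance=1889058-81376=1807682
12. interest=⌊1807682·173/10000⌋=31272; principal=114056-31272=82784; balance=1807682-82784=1724898
13. interest=⌊1724898·173/10000⌋=29840; principal=114056-29840=84216; balance=1724898-84216=1640682
14. interest=⌊1640682·173/10000⌋=28383; principal=114056-28383=85673; balance=1640682-85673=1555009
15. interest=⌊1555009·173/10000⌋=26901; principal=114056-26901=87155; balance=1555009-87155=1467854
16. interest=⌊1467854·173/10000⌋=25393; principal=114056-25393=88663; balance=1467854-88663=1379191
17. interest=⌊1379191·173/10000⌋=23860; principal=114056-23860=90196; balance=1379191-90196=1288995
18. interest=⌊1288995·173/10000⌋=22299; principal=114056-22299=91757; balance=1288995-91757=1197238
19. interest=⌊1197238·173/10000⌋=20712; principal=114056-20712=93344; balance=1197238-93344=1103894
20. interest=⌊1103894·173/10000⌋=19097; principal=114056-19097=94959; balance=1103894-94959=1008935
21. interest=⌊1008935·173/10000⌋=17454; principal=114056-17454=96602; balance=1008935-96602=912333
22. interest=⌊912333·173/10000⌋=15783; principal=114056-15783=98273; balance=912333-98273=814060
23. interest=⌊814060·173/10000⌋=14083; principal=114056-14083=99973; balance=814060-99973=714087
24. interest=⌊714087·173/10000⌋=12353; principal=114056-12353=101703; balance=714087-101703=612384
25. interest=⌊612384·173/10000⌋=10594; principal=114056-10594=103462; balance=612384-103462=508922
26. interest=⌊508922·173/10000⌋=8804; principal=114056-8804=105252; balance=508922-105252=403670
27. interest=⌊403670·173/10000⌋=6983; principal=114056-6983=107073; balance=403670-107073=296597
28. interest=⌊296597·173/10000⌋=5131; principal=114056-5131=108925; balance=296597-108925=187672
29. interest=⌊187672·173/10000⌋=3246; principal=114056-3246=110810; balance=187672-110810=76862
30. interest=⌊76862·173/10000⌋=1329; principal=min(114056-1329,76862)=76862; balance=76862-76862=0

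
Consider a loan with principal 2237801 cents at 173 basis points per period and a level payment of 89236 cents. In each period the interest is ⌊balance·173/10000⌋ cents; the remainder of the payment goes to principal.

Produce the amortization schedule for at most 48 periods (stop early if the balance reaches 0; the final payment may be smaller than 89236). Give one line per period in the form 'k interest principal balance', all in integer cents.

1 38713 50523 2187278
2 37839 51397 2135881
3 36950 52286 2083595
4 36046 53190 2030405
5 35126 54110 1976295
6 34189 55047 1921248
7 33237 55999 1865249
8 32268 56968 1808281
9 31283 57953 1750328
10 30280 58956 1691372
11 29260 59976 1631396
12 28223 61013 1570383
13 27167 62069 1508314
14 26093 63143 1445171
15 25001 64235 1380936
16 23890 65346 1315590
17 22759 66477 1249113
18 21609 67627 1181486
19 20439 68797 1112689
20 19249 69987 1042702
21 18038 71198 971504
22 16807 72429 899075
23 15553 73683 825392
24 14279 74957 750435
25 12982 76254 674181
26 11663 77573 596608
27 10321 78915 517693
28 8956 80280 437413
29 7567 81669 355744
30 6154 83082 272662
31 4717 84519 188143
32 3254 85982 102161
33 1767 87469 14692
34 254 14692 0

1. interest=⌊2237801·173/10000⌋=38713; principal=89236-38713=50523; balance=2237801-50523=2187278
2. interest=⌊2187278·173/10000⌋=37839; principal=89236-37839=51397; balance=2187278-51397=2135881
3. interest=⌊2135881·173/10000⌋=36950; principal=89236-36950=52286; balance=2135881-52286=2083595
4. interest=⌊2083595·173/10000⌋=36046; principal=89236-36046=53190; balance=2083595-53190=2030405
5. interest=⌊2030405·173/10000⌋=35126; principal=89236-35126=54110; balance=2030405-54110=1976295
6. interest=⌊1976295·173/10000⌋=34189; principal=89236-34189=55047; balance=1976295-55047=1921248
7. interest=⌊1921248·173/10000⌋=33237; principal=89236-33237=55999; balance=1921248-55999=1865249
8. interest=⌊1865249·173/10000⌋=32268; principal=89236-32268=56968; balance=1865249-56968=1808281
9. interest=⌊1808281·173/10000⌋=31283; principal=89236-31283=57953; balance=1808281-57953=1750328
10. interest=⌊1750328·173/10000⌋=30280; principal=89236-30280=58956; balance=1750328-58956=1691372
11. interest=⌊1691372·173/10000⌋=29260; principal=89236-29260=59976; balance=1691372-59976=1631396
12. interest=⌊1631396·173/10000⌋=28223; principal=89236-28223=61013; balance=1631396-61013=1570383
13. interest=⌊1570383·173/10000⌋=27167; principal=89236-27167=62069; balance=1570383-62069=1508314
14. interest=⌊1508314·173/10000⌋=26093; principal=89236-26093=63143; balance=1508314-63143=1445171
15. interest=⌊1445171·173/10000⌋=25001; principal=89236-25001=64235; balance=1445171-64235=1380936
16. interest=⌊1380936·173/10000⌋=23890; principal=89236-23890=65346; balance=1380936-65346=1315590
17. interest=⌊1315590·173/10000⌋=22759; principal=89236-22759=66477; balance=1315590-66477=1249113
18. interest=⌊1249113·173/10000⌋=21609; principal=89236-21609=67627; balance=1249113-67627=1181486
19. interest=⌊1181486·173/10000⌋=20439; principal=89236-20439=68797; balance=1181486-68797=1112689
20. interest=⌊1112689·173/10000⌋=19249; principal=89236-19249=69987; balance=1112689-69987=1042702
21. interest=⌊1042702·173/10000⌋=18038; principal=89236-18038=71198; balance=1042702-71198=971504
22. interest=⌊971504·173/10000⌋=16807; principal=89236-16807=72429; balance=971504-72429=899075
23. interest=⌊899075·173/10000⌋=15553; principal=89236-15553=73683; balance=899075-73683=825392
24. interest=⌊825392·173/10000⌋=14279; principal=89236-14279=74957; balance=825392-74957=750435
25. interest=⌊750435·173/10000⌋=12982; principal=89236-12982=76254; balance=750435-76254=674181
26. interest=⌊674181·173/10000⌋=11663; principal=89236-11663=77573; balance=674181-77573=596608
27. interest=⌊596608·173/10000⌋=10321; principal=89236-10321=78915; balance=596608-78915=517693
28. interest=⌊517693·173/10000⌋=8956; principal=89236-8956=80280; balance=517693-80280=437413
29. interest=⌊437413·173/10000⌋=7567; principal=89236-7567=81669; balance=437413-81669=355744
30. interest=⌊355744·173/10000⌋=6154; principal=89236-6154=83082; balance=355744-83082=272662
31. interest=⌊272662·173/10000⌋=4717; principal=89236-4717=84519; balance=272662-84519=188143
32. interest=⌊188143·173/10000⌋=3254; principal=89236-3254=85982; balance=188143-85982=102161
33. interest=⌊102161·173/10000⌋=1767; principal=89236-1767=87469; balance=102161-87469=14692
34. interest=⌊14692·173/10000⌋=254; principal=min(89236-254,14692)=14692; balance=14692-14692=0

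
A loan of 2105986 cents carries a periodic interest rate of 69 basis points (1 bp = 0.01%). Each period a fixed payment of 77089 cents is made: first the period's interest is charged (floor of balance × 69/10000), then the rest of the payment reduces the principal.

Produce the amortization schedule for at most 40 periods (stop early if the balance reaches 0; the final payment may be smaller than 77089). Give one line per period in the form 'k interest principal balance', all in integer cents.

1. interest=⌊2105986·69/10000⌋=14531; principal=77089-14531=62558; balance=2105986-62558=2043428
2. interest=⌊2043428·69/10000⌋=14099; principal=77089-14099=62990; balance=2043428-62990=1980438
3. interest=⌊1980438·69/10000⌋=13665; principal=77089-13665=63424; balance=1980438-63424=1917014
4. interest=⌊1917014·69/10000⌋=13227; principal=77089-13227=63862; balance=1917014-63862=1853152
5. interest=⌊1853152·69/10000⌋=12786; principal=77089-12786=64303; balance=1853152-64303=1788849
6. interest=⌊1788849·69/10000⌋=12343; principal=77089-12343=64746; balance=1788849-64746=1724103
7. interest=⌊1724103·69/10000⌋=11896; principal=77089-11896=65193; balance=1724103-65193=1658910
8. interest=⌊1658910·69/10000⌋=11446; principal=77089-11446=65643; balance=1658910-65643=1593267
9. interest=⌊1593267·69/10000⌋=10993; principal=77089-10993=66096; balance=1593267-66096=1527171
10. interest=⌊1527171·69/10000⌋=10537; principal=77089-10537=66552; balance=1527171-66552=1460619
11. interest=⌊1460619·69/10000⌋=10078; principal=77089-10078=67011; balance=1460619-67011=1393608
12. interest=⌊1393608·69/10000⌋=9615; principal=77089-9615=67474; balance=1393608-67474=1326134
13. interest=⌊1326134·69/10000⌋=9150; principal=77089-9150=67939; balance=1326134-67939=1258195
14. interest=⌊1258195·69/10000⌋=8681; principal=77089-8681=68408; balance=1258195-68408=1189787
15. interest=⌊1189787·69/10000⌋=8209; principal=77089-8209=68880; balance=1189787-68880=1120907
16. interest=⌊1120907·69/10000⌋=7734; principal=77089-7734=69355; balance=1120907-69355=1051552
17. interest=⌊1051552·69/10000⌋=7255; principal=77089-7255=69834; balance=1051552-69834=981718
18. interest=⌊981718·69/10000⌋=6773; principal=77089-6773=70316; balance=981718-70316=911402
19. interest=⌊911402·69/10000⌋=6288; principal=77089-6288=70801; balance=911402-70801=840601
20. interest=⌊840601·69/10000⌋=5800; principal=77089-5800=71289; balance=840601-71289=769312
21. interest=⌊769312·69/10000⌋=5308; principal=77089-5308=71781; balance=769312-71781=697531
22. interest=⌊697531·69/10000⌋=4812; principal=77089-4812=72277; balance=697531-72277=625254
23. interest=⌊625254·69/10000⌋=4314; principal=77089-4314=72775; balance=625254-72775=552479
24. interest=⌊552479·69/10000⌋=3812; principal=77089-3812=73277; balance=552479-73277=479202
25. interest=⌊479202·69/10000⌋=3306; principal=77089-3306=73783; balance=479202-73783=405419
26. interest=⌊405419·69/10000⌋=2797; principal=77089-2797=74292; balance=405419-74292=331127
27. interest=⌊331127·69/10000⌋=2284; principal=77089-2284=74805; balance=331127-74805=256322
28. interest=⌊256322·69/10000⌋=1768; principal=77089-1768=75321; balance=256322-75321=181001
29. interest=⌊181001·69/10000⌋=1248; principal=77089-1248=75841; balance=181001-75841=105160
30. interest=⌊105160·69/10000⌋=725; principal=77089-725=76364; balance=105160-76364=28796
31. interest=⌊28796·69/10000⌋=198; principal=min(77089-198,28796)=28796; balance=28796-28796=0

1 14531 62558 2043428
2 14099 62990 1980438
3 13665 63424 1917014
4 13227 63862 1853152
5 12786 64303 1788849
6 12343 64746 1724103
7 11896 65193 1658910
8 11446 65643 1593267
9 10993 66096 1527171
10 10537 66552 1460619
11 10078 67011 1393608
12 9615 67474 1326134
13 9150 67939 1258195
14 8681 68408 1189787
15 8209 68880 1120907
16 7734 69355 1051552
17 7255 69834 981718
18 6773 70316 911402
19 6288 70801 840601
20 5800 71289 769312
21 5308 71781 697531
22 4812 72277 625254
23 4314 72775 552479
24 3812 73277 479202
25 3306 73783 405419
26 2797 74292 331127
27 2284 74805 256322
28 1768 75321 181001
29 1248 75841 105160
30 725 76364 28796
31 198 28796 0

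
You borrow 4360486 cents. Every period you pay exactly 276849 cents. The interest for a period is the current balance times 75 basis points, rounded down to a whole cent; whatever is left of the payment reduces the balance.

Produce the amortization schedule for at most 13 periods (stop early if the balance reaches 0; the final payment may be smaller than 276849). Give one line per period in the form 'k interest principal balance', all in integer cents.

1. interest=⌊4360486·75/10000⌋=32703; principal=276849-32703=244146; balance=4360486-244146=4116340
2. interest=⌊4116340·75/10000⌋=30872; principal=276849-30872=245977; balance=4116340-245977=3870363
3. interest=⌊3870363·75/10000⌋=29027; principal=276849-29027=247822; balance=3870363-247822=3622541
4. interest=⌊3622541·75/10000⌋=27169; principal=276849-27169=249680; balance=3622541-249680=3372861
5. interest=⌊3372861·75/10000⌋=25296; principal=276849-25296=251553; balance=3372861-251553=3121308
6. interest=⌊3121308·75/10000⌋=23409; principal=276849-23409=253440; balance=3121308-253440=2867868
7. interest=⌊2867868·75/10000⌋=21509; principal=276849-21509=255340; balance=2867868-255340=2612528
8. interest=⌊2612528·75/10000⌋=19593; principal=276849-19593=257256; balance=2612528-257256=2355272
9. interest=⌊2355272·75/10000⌋=17664; principal=276849-17664=259185; balance=2355272-259185=2096087
10. interest=⌊2096087·75/10000⌋=15720; principal=276849-15720=261129; balance=2096087-261129=1834958
11. interest=⌊1834958·75/10000⌋=13762; principal=276849-13762=263087; balance=1834958-263087=1571871
12. interest=⌊1571871·75/10000⌋=11789; principal=276849-11789=265060; balance=1571871-265060=1306811
13. interest=⌊1306811·75/10000⌋=9801; principal=276849-9801=267048; balance=1306811-267048=1039763

1 32703 244146 4116340
2 30872 245977 3870363
3 29027 247822 3622541
4 27169 249680 3372861
5 25296 251553 3121308
6 23409 253440 2867868
7 21509 255340 2612528
8 19593 257256 2355272
9 17664 259185 2096087
10 15720 261129 1834958
11 13762 263087 1571871
12 11789 265060 1306811
13 9801 267048 1039763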